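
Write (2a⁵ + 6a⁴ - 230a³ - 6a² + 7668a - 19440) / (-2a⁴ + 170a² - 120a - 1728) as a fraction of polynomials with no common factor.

Apply the Euclidean algorithm:
  2a⁵ + 6a⁴ - 230a³ - 6a² + 7668a - 19440 = (-a - 3)(-2a⁴ + 170a² - 120a - 1728) + (-60a³ + 384a² + 5580a - 24624)
  -2a⁴ + 170a² - 120a - 1728 = ((1/30)a + 16/75)(-60a³ + 384a² + 5580a - 24624) + (-(2448/25)a² - (2448/5)a + 88128/25)
  -60a³ + 384a² + 5580a - 24624 = ((125/204)a - 475/68)(-(2448/25)a² - (2448/5)a + 88128/25) + (0)
Last nonzero remainder: -(2448/25)a² - (2448/5)a + 88128/25. Dividing through by -2448/25 gives the monic gcd a² + 5a - 36.
Cancel a² + 5a - 36 from numerator and denominator to get the reduced form.

(-a³ + 2a² + 69a - 270)/(a² - 5a - 24)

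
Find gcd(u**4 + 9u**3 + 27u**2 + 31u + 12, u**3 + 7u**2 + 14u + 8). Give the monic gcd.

u**2 + 5u + 4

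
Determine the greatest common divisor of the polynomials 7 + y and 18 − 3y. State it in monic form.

Apply the Euclidean algorithm:
  y + 7 = (−1/3)(−3y + 18) + (13)
  −3y + 18 = (−(3/13)y + 18/13)(13) + (0)
The last nonzero remainder is the constant 13, so the polynomials are coprime and gcd = 1.

1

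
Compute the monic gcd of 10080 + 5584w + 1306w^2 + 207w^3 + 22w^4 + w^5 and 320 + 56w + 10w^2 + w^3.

Euclidean algorithm in ℚ[w]:
  w^5 + 22w^4 + 207w^3 + 1306w^2 + 5584w + 10080 = (w^2 + 12w + 31)(w^3 + 10w^2 + 56w + 320) + (4w^2 + 8w + 160)
  w^3 + 10w^2 + 56w + 320 = ((1/4)w + 2)(4w^2 + 8w + 160) + (0)
Last nonzero remainder: 4w^2 + 8w + 160. Dividing through by 4 gives the monic gcd w^2 + 2w + 40.

40 + 2w + w^2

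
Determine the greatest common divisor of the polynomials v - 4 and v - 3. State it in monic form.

Euclidean algorithm in ℚ[v]:
  v - 4 = (v - 3) + (-1)
  v - 3 = (-v + 3)(-1) + (0)
The last nonzero remainder is the constant -1, so the polynomials are coprime and gcd = 1.

1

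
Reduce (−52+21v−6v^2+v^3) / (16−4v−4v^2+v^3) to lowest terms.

(13−2v+v^2)/(−4+v^2)

By polynomial division,
  v^3−6v^2+21v−52 = (v^3−4v^2−4v+16) + (−2v^2+25v−68)
  v^3−4v^2−4v+16 = (−(1/2)v−17/4)(−2v^2+25v−68) + ((273/4)v−273)
  −2v^2+25v−68 = (−(8/273)v+68/273)((273/4)v−273) + (0)
Last nonzero remainder: (273/4)v−273. Dividing through by 273/4 gives the monic gcd v−4.
Cancel v−4 from numerator and denominator to get the reduced form.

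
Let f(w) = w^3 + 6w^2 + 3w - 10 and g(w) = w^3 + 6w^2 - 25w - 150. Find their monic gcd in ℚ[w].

w + 5

Repeated division with remainder:
  w^3 + 6w^2 + 3w - 10 = (w^3 + 6w^2 - 25w - 150) + (28w + 140)
  w^3 + 6w^2 - 25w - 150 = ((1/28)w^2 + (1/28)w - 15/14)(28w + 140) + (0)
Last nonzero remainder: 28w + 140. Dividing through by 28 gives the monic gcd w + 5.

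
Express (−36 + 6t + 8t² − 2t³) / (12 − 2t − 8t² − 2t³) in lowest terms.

Euclidean algorithm in ℚ[t]:
  −2t³ + 8t² + 6t − 36 = (−2t³ − 8t² − 2t + 12) + (16t² + 8t − 48)
  −2t³ − 8t² − 2t + 12 = (−(1/8)t − 7/16)(16t² + 8t − 48) + (−(9/2)t − 9)
  16t² + 8t − 48 = (−(32/9)t + 16/3)(−(9/2)t − 9) + (0)
Last nonzero remainder: −(9/2)t − 9. Dividing through by −9/2 gives the monic gcd t + 2.
Cancel t + 2 from numerator and denominator to get the reduced form.

(9 − 6t + t²)/(−3 + 2t + t²)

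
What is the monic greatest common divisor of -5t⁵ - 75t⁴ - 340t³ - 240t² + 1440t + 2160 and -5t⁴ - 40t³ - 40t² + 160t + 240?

Euclidean algorithm in ℚ[t]:
  -5t⁵ - 75t⁴ - 340t³ - 240t² + 1440t + 2160 = (t + 7)(-5t⁴ - 40t³ - 40t² + 160t + 240) + (-20t³ - 120t² + 80t + 480)
  -5t⁴ - 40t³ - 40t² + 160t + 240 = ((1/4)t + 1/2)(-20t³ - 120t² + 80t + 480) + (0)
Last nonzero remainder: -20t³ - 120t² + 80t + 480. Dividing through by -20 gives the monic gcd t³ + 6t² - 4t - 24.

t³ + 6t² - 4t - 24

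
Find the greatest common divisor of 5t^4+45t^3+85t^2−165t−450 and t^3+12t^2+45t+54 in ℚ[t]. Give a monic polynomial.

Repeated division with remainder:
  5t^4+45t^3+85t^2−165t−450 = (5t−15)(t^3+12t^2+45t+54) + (40t^2+240t+360)
  t^3+12t^2+45t+54 = ((1/40)t+3/20)(40t^2+240t+360) + (0)
Last nonzero remainder: 40t^2+240t+360. Dividing through by 40 gives the monic gcd t^2+6t+9.

t^2+6t+9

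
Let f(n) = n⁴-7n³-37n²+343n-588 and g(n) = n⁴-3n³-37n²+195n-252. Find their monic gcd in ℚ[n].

n³-37n+84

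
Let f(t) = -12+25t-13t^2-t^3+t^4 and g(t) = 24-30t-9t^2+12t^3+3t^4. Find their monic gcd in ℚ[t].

4-7t+2t^2+t^3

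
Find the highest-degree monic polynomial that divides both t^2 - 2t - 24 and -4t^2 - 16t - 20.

1

Apply the Euclidean algorithm:
  t^2 - 2t - 24 = (-1/4)(-4t^2 - 16t - 20) + (-6t - 29)
  -4t^2 - 16t - 20 = ((2/3)t - 5/9)(-6t - 29) + (-325/9)
  -6t - 29 = ((54/325)t + 261/325)(-325/9) + (0)
The last nonzero remainder is the constant -325/9, so the polynomials are coprime and gcd = 1.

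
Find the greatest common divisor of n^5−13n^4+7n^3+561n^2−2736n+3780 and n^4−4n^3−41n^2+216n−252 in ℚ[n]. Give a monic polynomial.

Repeated division with remainder:
  n^5−13n^4+7n^3+561n^2−2736n+3780 = (n−9)(n^4−4n^3−41n^2+216n−252) + (12n^3−24n^2−540n+1512)
  n^4−4n^3−41n^2+216n−252 = ((1/12)n−1/6)(12n^3−24n^2−540n+1512) + (0)
Last nonzero remainder: 12n^3−24n^2−540n+1512. Dividing through by 12 gives the monic gcd n^3−2n^2−45n+126.

n^3−2n^2−45n+126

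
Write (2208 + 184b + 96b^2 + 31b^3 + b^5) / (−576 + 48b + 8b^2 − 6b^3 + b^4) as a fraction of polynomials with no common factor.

Apply the Euclidean algorithm:
  b^5 + 31b^3 + 96b^2 + 184b + 2208 = (b + 6)(b^4 − 6b^3 + 8b^2 + 48b − 576) + (59b^3 + 472b + 5664)
  b^4 − 6b^3 + 8b^2 + 48b − 576 = ((1/59)b − 6/59)(59b^3 + 472b + 5664) + (0)
Last nonzero remainder: 59b^3 + 472b + 5664. Dividing through by 59 gives the monic gcd b^3 + 8b + 96.
Cancel b^3 + 8b + 96 from numerator and denominator to get the reduced form.

(23 + b^2)/(−6 + b)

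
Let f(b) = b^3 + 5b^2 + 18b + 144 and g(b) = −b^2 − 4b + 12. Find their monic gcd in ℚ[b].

Repeated division with remainder:
  b^3 + 5b^2 + 18b + 144 = (−b − 1)(−b^2 − 4b + 12) + (26b + 156)
  −b^2 − 4b + 12 = (−(1/26)b + 1/13)(26b + 156) + (0)
Last nonzero remainder: 26b + 156. Dividing through by 26 gives the monic gcd b + 6.

b + 6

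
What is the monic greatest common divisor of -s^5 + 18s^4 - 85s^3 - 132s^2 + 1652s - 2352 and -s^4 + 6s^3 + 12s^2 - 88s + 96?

s^3 - 4s^2 - 20s + 48

Apply the Euclidean algorithm:
  -s^5 + 18s^4 - 85s^3 - 132s^2 + 1652s - 2352 = (s - 12)(-s^4 + 6s^3 + 12s^2 - 88s + 96) + (-25s^3 + 100s^2 + 500s - 1200)
  -s^4 + 6s^3 + 12s^2 - 88s + 96 = ((1/25)s - 2/25)(-25s^3 + 100s^2 + 500s - 1200) + (0)
Last nonzero remainder: -25s^3 + 100s^2 + 500s - 1200. Dividing through by -25 gives the monic gcd s^3 - 4s^2 - 20s + 48.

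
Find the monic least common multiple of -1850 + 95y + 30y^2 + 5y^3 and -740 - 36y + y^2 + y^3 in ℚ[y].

3700 - 560y - 41y^2 - 4y^3 + y^4

Euclidean algorithm in ℚ[y]:
  5y^3 + 30y^2 + 95y - 1850 = (5)(y^3 + y^2 - 36y - 740) + (25y^2 + 275y + 1850)
  y^3 + y^2 - 36y - 740 = ((1/25)y - 2/5)(25y^2 + 275y + 1850) + (0)
Last nonzero remainder: 25y^2 + 275y + 1850. Dividing through by 25 gives the monic gcd y^2 + 11y + 74.
Then lcm(f, g) = f·g / gcd(f, g); expanding and making the result monic gives the answer.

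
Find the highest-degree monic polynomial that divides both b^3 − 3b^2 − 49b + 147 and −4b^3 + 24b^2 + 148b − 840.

b − 7

Apply the Euclidean algorithm:
  b^3 − 3b^2 − 49b + 147 = (−1/4)(−4b^3 + 24b^2 + 148b − 840) + (3b^2 − 12b − 63)
  −4b^3 + 24b^2 + 148b − 840 = (−(4/3)b + 8/3)(3b^2 − 12b − 63) + (96b − 672)
  3b^2 − 12b − 63 = ((1/32)b + 3/32)(96b − 672) + (0)
Last nonzero remainder: 96b − 672. Dividing through by 96 gives the monic gcd b − 7.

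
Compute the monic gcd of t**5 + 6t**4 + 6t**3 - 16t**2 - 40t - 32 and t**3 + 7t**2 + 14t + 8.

By polynomial division,
  t**5 + 6t**4 + 6t**3 - 16t**2 - 40t - 32 = (t**2 - t - 1)(t**3 + 7t**2 + 14t + 8) + (-3t**2 - 18t - 24)
  t**3 + 7t**2 + 14t + 8 = (-(1/3)t - 1/3)(-3t**2 - 18t - 24) + (0)
Last nonzero remainder: -3t**2 - 18t - 24. Dividing through by -3 gives the monic gcd t**2 + 6t + 8.

t**2 + 6t + 8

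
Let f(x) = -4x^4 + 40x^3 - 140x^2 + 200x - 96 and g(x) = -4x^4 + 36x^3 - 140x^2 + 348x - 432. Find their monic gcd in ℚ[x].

Apply the Euclidean algorithm:
  -4x^4 + 40x^3 - 140x^2 + 200x - 96 = (-4x^4 + 36x^3 - 140x^2 + 348x - 432) + (4x^3 - 148x + 336)
  -4x^4 + 36x^3 - 140x^2 + 348x - 432 = (-x + 9)(4x^3 - 148x + 336) + (-288x^2 + 2016x - 3456)
  4x^3 - 148x + 336 = (-(1/72)x - 7/72)(-288x^2 + 2016x - 3456) + (0)
Last nonzero remainder: -288x^2 + 2016x - 3456. Dividing through by -288 gives the monic gcd x^2 - 7x + 12.

x^2 - 7x + 12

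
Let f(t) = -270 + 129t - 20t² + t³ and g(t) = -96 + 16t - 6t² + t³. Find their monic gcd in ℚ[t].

-6 + t

Repeated division with remainder:
  t³ - 20t² + 129t - 270 = (t³ - 6t² + 16t - 96) + (-14t² + 113t - 174)
  t³ - 6t² + 16t - 96 = (-(1/14)t - 29/196)(-14t² + 113t - 174) + ((3977/196)t - 11931/98)
  -14t² + 113t - 174 = (-(2744/3977)t + 5684/3977)((3977/196)t - 11931/98) + (0)
Last nonzero remainder: (3977/196)t - 11931/98. Dividing through by 3977/196 gives the monic gcd t - 6.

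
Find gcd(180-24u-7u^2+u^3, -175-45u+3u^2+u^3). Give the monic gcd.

By polynomial division,
  u^3-7u^2-24u+180 = (u^3+3u^2-45u-175) + (-10u^2+21u+355)
  u^3+3u^2-45u-175 = (-(1/10)u-51/100)(-10u^2+21u+355) + ((121/100)u+121/20)
  -10u^2+21u+355 = (-(1000/121)u+7100/121)((121/100)u+121/20) + (0)
Last nonzero remainder: (121/100)u+121/20. Dividing through by 121/100 gives the monic gcd u+5.

5+u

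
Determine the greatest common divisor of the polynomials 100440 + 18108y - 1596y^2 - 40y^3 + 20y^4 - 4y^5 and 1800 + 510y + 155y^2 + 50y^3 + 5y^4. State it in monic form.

30 + 11y + y^2

Repeated division with remainder:
  -4y^5 + 20y^4 - 40y^3 - 1596y^2 + 18108y + 100440 = (-(4/5)y + 12)(5y^4 + 50y^3 + 155y^2 + 510y + 1800) + (-516y^3 - 3048y^2 + 13428y + 78840)
  5y^4 + 50y^3 + 155y^2 + 510y + 1800 = (-(5/516)y - 220/5547)(-516y^3 - 3048y^2 + 13428y + 78840) + ((303660/1849)y^2 + (3340260/1849)y + 9109800/1849)
  -516y^3 - 3048y^2 + 13428y + 78840 = (-(79507/25305)y + 134977/8435)((303660/1849)y^2 + (3340260/1849)y + 9109800/1849) + (0)
Last nonzero remainder: (303660/1849)y^2 + (3340260/1849)y + 9109800/1849. Dividing through by 303660/1849 gives the monic gcd y^2 + 11y + 30.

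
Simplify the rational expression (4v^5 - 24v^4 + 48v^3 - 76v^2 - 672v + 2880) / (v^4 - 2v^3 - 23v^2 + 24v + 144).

(4v^2 - 4v + 60)/(v + 3)

Apply the Euclidean algorithm:
  4v^5 - 24v^4 + 48v^3 - 76v^2 - 672v + 2880 = (4v - 16)(v^4 - 2v^3 - 23v^2 + 24v + 144) + (108v^3 - 540v^2 - 864v + 5184)
  v^4 - 2v^3 - 23v^2 + 24v + 144 = ((1/108)v + 1/36)(108v^3 - 540v^2 - 864v + 5184) + (0)
Last nonzero remainder: 108v^3 - 540v^2 - 864v + 5184. Dividing through by 108 gives the monic gcd v^3 - 5v^2 - 8v + 48.
Cancel v^3 - 5v^2 - 8v + 48 from numerator and denominator to get the reduced form.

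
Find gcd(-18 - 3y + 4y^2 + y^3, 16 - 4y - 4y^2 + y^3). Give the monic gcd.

Euclidean algorithm in ℚ[y]:
  y^3 + 4y^2 - 3y - 18 = (y^3 - 4y^2 - 4y + 16) + (8y^2 + y - 34)
  y^3 - 4y^2 - 4y + 16 = ((1/8)y - 33/64)(8y^2 + y - 34) + ((49/64)y - 49/32)
  8y^2 + y - 34 = ((512/49)y + 1088/49)((49/64)y - 49/32) + (0)
Last nonzero remainder: (49/64)y - 49/32. Dividing through by 49/64 gives the monic gcd y - 2.

-2 + y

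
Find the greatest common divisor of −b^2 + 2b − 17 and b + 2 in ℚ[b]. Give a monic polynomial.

1

Euclidean algorithm in ℚ[b]:
  −b^2 + 2b − 17 = (−b + 4)(b + 2) + (−25)
  b + 2 = (−(1/25)b − 2/25)(−25) + (0)
The last nonzero remainder is the constant −25, so the polynomials are coprime and gcd = 1.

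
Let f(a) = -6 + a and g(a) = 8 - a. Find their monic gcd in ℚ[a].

1

By polynomial division,
  a - 6 = (-1)(-a + 8) + (2)
  -a + 8 = (-(1/2)a + 4)(2) + (0)
The last nonzero remainder is the constant 2, so the polynomials are coprime and gcd = 1.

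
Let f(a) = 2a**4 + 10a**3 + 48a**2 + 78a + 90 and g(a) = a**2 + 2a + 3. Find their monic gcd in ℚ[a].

Euclidean algorithm in ℚ[a]:
  2a**4 + 10a**3 + 48a**2 + 78a + 90 = (2a**2 + 6a + 30)(a**2 + 2a + 3) + (0)
The last nonzero remainder a**2 + 2a + 3 is already monic.

a**2 + 2a + 3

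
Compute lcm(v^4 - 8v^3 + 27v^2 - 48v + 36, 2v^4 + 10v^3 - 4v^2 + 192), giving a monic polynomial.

By polynomial division,
  v^4 - 8v^3 + 27v^2 - 48v + 36 = (1/2)(2v^4 + 10v^3 - 4v^2 + 192) + (-13v^3 + 29v^2 - 48v - 60)
  2v^4 + 10v^3 - 4v^2 + 192 = (-(2/13)v - 188/169)(-13v^3 + 29v^2 - 48v - 60) + ((3528/169)v^2 - (10584/169)v + 21168/169)
  -13v^3 + 29v^2 - 48v - 60 = (-(2197/3528)v - 845/1764)((3528/169)v^2 - (10584/169)v + 21168/169) + (0)
Last nonzero remainder: (3528/169)v^2 - (10584/169)v + 21168/169. Dividing through by 3528/169 gives the monic gcd v^2 - 3v + 6.
Then lcm(f, g) = f·g / gcd(f, g); expanding and making the result monic gives the answer.

v^6 - 21v^4 + 40v^3 + 84v^2 - 480v + 576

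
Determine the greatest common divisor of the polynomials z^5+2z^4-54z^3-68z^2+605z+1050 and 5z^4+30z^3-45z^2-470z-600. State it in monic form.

z^2+5z+6

Euclidean algorithm in ℚ[z]:
  z^5+2z^4-54z^3-68z^2+605z+1050 = ((1/5)z-4/5)(5z^4+30z^3-45z^2-470z-600) + (-21z^3-10z^2+349z+570)
  5z^4+30z^3-45z^2-470z-600 = (-(5/21)z-580/441)(-21z^3-10z^2+349z+570) + ((11000/441)z^2+(55000/441)z+22000/147)
  -21z^3-10z^2+349z+570 = (-(9261/11000)z+8379/2200)((11000/441)z^2+(55000/441)z+22000/147) + (0)
Last nonzero remainder: (11000/441)z^2+(55000/441)z+22000/147. Dividing through by 11000/441 gives the monic gcd z^2+5z+6.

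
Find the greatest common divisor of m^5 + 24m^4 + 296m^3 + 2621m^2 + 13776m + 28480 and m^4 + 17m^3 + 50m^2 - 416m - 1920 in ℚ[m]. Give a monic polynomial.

m^2 + 16m + 64

By polynomial division,
  m^5 + 24m^4 + 296m^3 + 2621m^2 + 13776m + 28480 = (m + 7)(m^4 + 17m^3 + 50m^2 - 416m - 1920) + (127m^3 + 2687m^2 + 18608m + 41920)
  m^4 + 17m^3 + 50m^2 - 416m - 1920 = ((1/127)m - 528/16129)(127m^3 + 2687m^2 + 18608m + 41920) + (-(138030/16129)m^2 - (2208480/16129)m - 8833920/16129)
  127m^3 + 2687m^2 + 18608m + 41920 = (-(2048383/138030)m - 2112899/27606)(-(138030/16129)m^2 - (2208480/16129)m - 8833920/16129) + (0)
Last nonzero remainder: -(138030/16129)m^2 - (2208480/16129)m - 8833920/16129. Dividing through by -138030/16129 gives the monic gcd m^2 + 16m + 64.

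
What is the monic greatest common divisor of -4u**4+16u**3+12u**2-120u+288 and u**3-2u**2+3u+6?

By polynomial division,
  -4u**4+16u**3+12u**2-120u+288 = (-4u+8)(u**3-2u**2+3u+6) + (40u**2-120u+240)
  u**3-2u**2+3u+6 = ((1/40)u+1/40)(40u**2-120u+240) + (0)
Last nonzero remainder: 40u**2-120u+240. Dividing through by 40 gives the monic gcd u**2-3u+6.

u**2-3u+6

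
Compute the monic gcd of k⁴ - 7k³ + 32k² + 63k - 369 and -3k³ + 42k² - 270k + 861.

k² - 7k + 41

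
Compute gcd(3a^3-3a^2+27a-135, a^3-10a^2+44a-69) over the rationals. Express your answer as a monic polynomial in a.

a-3

Euclidean algorithm in ℚ[a]:
  3a^3-3a^2+27a-135 = (3)(a^3-10a^2+44a-69) + (27a^2-105a+72)
  a^3-10a^2+44a-69 = ((1/27)a-55/243)(27a^2-105a+72) + ((1423/81)a-1423/27)
  27a^2-105a+72 = ((2187/1423)a-1944/1423)((1423/81)a-1423/27) + (0)
Last nonzero remainder: (1423/81)a-1423/27. Dividing through by 1423/81 gives the monic gcd a-3.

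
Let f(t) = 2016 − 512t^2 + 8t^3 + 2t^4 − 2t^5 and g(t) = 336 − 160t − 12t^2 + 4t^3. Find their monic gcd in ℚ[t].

−12 + 4t + t^2

By polynomial division,
  −2t^5 + 2t^4 + 8t^3 − 512t^2 + 2016 = (−(1/2)t^2 − t − 21)(4t^3 − 12t^2 − 160t + 336) + (−756t^2 − 3024t + 9072)
  4t^3 − 12t^2 − 160t + 336 = (−(1/189)t + 1/27)(−756t^2 − 3024t + 9072) + (0)
Last nonzero remainder: −756t^2 − 3024t + 9072. Dividing through by −756 gives the monic gcd t^2 + 4t − 12.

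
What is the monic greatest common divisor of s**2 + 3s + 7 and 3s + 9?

Euclidean algorithm in ℚ[s]:
  s**2 + 3s + 7 = ((1/3)s)(3s + 9) + (7)
  3s + 9 = ((3/7)s + 9/7)(7) + (0)
The last nonzero remainder is the constant 7, so the polynomials are coprime and gcd = 1.

1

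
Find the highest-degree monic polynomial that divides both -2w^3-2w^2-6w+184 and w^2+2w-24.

w-4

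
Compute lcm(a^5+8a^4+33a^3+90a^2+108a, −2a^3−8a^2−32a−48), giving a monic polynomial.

a^6+10a^5+49a^4+156a^3+288a^2+216a

By polynomial division,
  a^5+8a^4+33a^3+90a^2+108a = (−(1/2)a^2−2a−1/2)(−2a^3−8a^2−32a−48) + (−2a^2−4a−24)
  −2a^3−8a^2−32a−48 = (a+2)(−2a^2−4a−24) + (0)
Last nonzero remainder: −2a^2−4a−24. Dividing through by −2 gives the monic gcd a^2+2a+12.
Then lcm(f, g) = f·g / gcd(f, g); expanding and making the result monic gives the answer.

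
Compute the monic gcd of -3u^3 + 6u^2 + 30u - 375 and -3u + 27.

Repeated division with remainder:
  -3u^3 + 6u^2 + 30u - 375 = (u^2 + 7u + 53)(-3u + 27) + (-1806)
  -3u + 27 = ((1/602)u - 9/602)(-1806) + (0)
The last nonzero remainder is the constant -1806, so the polynomials are coprime and gcd = 1.

1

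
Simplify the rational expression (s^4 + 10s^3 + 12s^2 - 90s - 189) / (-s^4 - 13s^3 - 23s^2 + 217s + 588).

Repeated division with remainder:
  s^4 + 10s^3 + 12s^2 - 90s - 189 = (-1)(-s^4 - 13s^3 - 23s^2 + 217s + 588) + (-3s^3 - 11s^2 + 127s + 399)
  -s^4 - 13s^3 - 23s^2 + 217s + 588 = ((1/3)s + 28/9)(-3s^3 - 11s^2 + 127s + 399) + (-(280/9)s^2 - (2800/9)s - 1960/3)
  -3s^3 - 11s^2 + 127s + 399 = ((27/280)s - 171/280)(-(280/9)s^2 - (2800/9)s - 1960/3) + (0)
Last nonzero remainder: -(280/9)s^2 - (2800/9)s - 1960/3. Dividing through by -280/9 gives the monic gcd s^2 + 10s + 21.
Cancel s^2 + 10s + 21 from numerator and denominator to get the reduced form.

(-s^2 + 9)/(s^2 + 3s - 28)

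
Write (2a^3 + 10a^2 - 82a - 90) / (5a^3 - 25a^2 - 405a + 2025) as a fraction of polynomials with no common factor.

(2a + 2)/(5a - 45)

Repeated division with remainder:
  2a^3 + 10a^2 - 82a - 90 = (2/5)(5a^3 - 25a^2 - 405a + 2025) + (20a^2 + 80a - 900)
  5a^3 - 25a^2 - 405a + 2025 = ((1/4)a - 9/4)(20a^2 + 80a - 900) + (0)
Last nonzero remainder: 20a^2 + 80a - 900. Dividing through by 20 gives the monic gcd a^2 + 4a - 45.
Cancel a^2 + 4a - 45 from numerator and denominator to get the reduced form.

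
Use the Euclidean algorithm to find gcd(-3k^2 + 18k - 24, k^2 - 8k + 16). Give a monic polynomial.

Repeated division with remainder:
  -3k^2 + 18k - 24 = (-3)(k^2 - 8k + 16) + (-6k + 24)
  k^2 - 8k + 16 = (-(1/6)k + 2/3)(-6k + 24) + (0)
Last nonzero remainder: -6k + 24. Dividing through by -6 gives the monic gcd k - 4.

k - 4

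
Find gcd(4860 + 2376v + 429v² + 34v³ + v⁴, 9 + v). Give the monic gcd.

9 + v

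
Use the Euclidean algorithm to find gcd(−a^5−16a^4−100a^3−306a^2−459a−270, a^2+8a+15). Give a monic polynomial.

Euclidean algorithm in ℚ[a]:
  −a^5−16a^4−100a^3−306a^2−459a−270 = (−a^3−8a^2−21a−18)(a^2+8a+15) + (0)
The last nonzero remainder a^2+8a+15 is already monic.

a^2+8a+15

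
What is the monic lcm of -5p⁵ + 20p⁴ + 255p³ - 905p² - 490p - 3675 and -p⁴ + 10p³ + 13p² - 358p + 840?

p⁷ - 2p⁶ - 83p⁵ + 175p⁴ + 1684p³ - 3413p² - 882p - 17640

Euclidean algorithm in ℚ[p]:
  -5p⁵ + 20p⁴ + 255p³ - 905p² - 490p - 3675 = (5p + 30)(-p⁴ + 10p³ + 13p² - 358p + 840) + (-110p³ + 495p² + 6050p - 28875)
  -p⁴ + 10p³ + 13p² - 358p + 840 = ((1/110)p - 1/20)(-110p³ + 495p² + 6050p - 28875) + (-(69/4)p² + 207p - 2415/4)
  -110p³ + 495p² + 6050p - 28875 = ((440/69)p + 1100/23)(-(69/4)p² + 207p - 2415/4) + (0)
Last nonzero remainder: -(69/4)p² + 207p - 2415/4. Dividing through by -69/4 gives the monic gcd p² - 12p + 35.
Then lcm(f, g) = f·g / gcd(f, g); expanding and making the result monic gives the answer.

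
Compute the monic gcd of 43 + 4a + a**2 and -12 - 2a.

1

Repeated division with remainder:
  a**2 + 4a + 43 = (-(1/2)a + 1)(-2a - 12) + (55)
  -2a - 12 = (-(2/55)a - 12/55)(55) + (0)
The last nonzero remainder is the constant 55, so the polynomials are coprime and gcd = 1.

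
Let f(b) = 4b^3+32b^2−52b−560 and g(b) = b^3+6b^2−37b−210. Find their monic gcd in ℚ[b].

b^2+12b+35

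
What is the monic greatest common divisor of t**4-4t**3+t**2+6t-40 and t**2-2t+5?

t**2-2t+5

Euclidean algorithm in ℚ[t]:
  t**4-4t**3+t**2+6t-40 = (t**2-2t-8)(t**2-2t+5) + (0)
The last nonzero remainder t**2-2t+5 is already monic.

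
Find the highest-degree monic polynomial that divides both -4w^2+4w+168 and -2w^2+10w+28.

w-7

Euclidean algorithm in ℚ[w]:
  -4w^2+4w+168 = (2)(-2w^2+10w+28) + (-16w+112)
  -2w^2+10w+28 = ((1/8)w+1/4)(-16w+112) + (0)
Last nonzero remainder: -16w+112. Dividing through by -16 gives the monic gcd w-7.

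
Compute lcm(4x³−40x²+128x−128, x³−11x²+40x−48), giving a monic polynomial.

x⁴−13x³+62x²−128x+96

Apply the Euclidean algorithm:
  4x³−40x²+128x−128 = (4)(x³−11x²+40x−48) + (4x²−32x+64)
  x³−11x²+40x−48 = ((1/4)x−3/4)(4x²−32x+64) + (0)
Last nonzero remainder: 4x²−32x+64. Dividing through by 4 gives the monic gcd x²−8x+16.
Then lcm(f, g) = f·g / gcd(f, g); expanding and making the result monic gives the answer.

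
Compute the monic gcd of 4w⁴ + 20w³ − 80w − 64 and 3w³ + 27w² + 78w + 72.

Apply the Euclidean algorithm:
  4w⁴ + 20w³ − 80w − 64 = ((4/3)w − 16/3)(3w³ + 27w² + 78w + 72) + (40w² + 240w + 320)
  3w³ + 27w² + 78w + 72 = ((3/40)w + 9/40)(40w² + 240w + 320) + (0)
Last nonzero remainder: 40w² + 240w + 320. Dividing through by 40 gives the monic gcd w² + 6w + 8.

w² + 6w + 8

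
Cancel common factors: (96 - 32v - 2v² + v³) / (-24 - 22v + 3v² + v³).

Euclidean algorithm in ℚ[v]:
  v³ - 2v² - 32v + 96 = (v³ + 3v² - 22v - 24) + (-5v² - 10v + 120)
  v³ + 3v² - 22v - 24 = (-(1/5)v - 1/5)(-5v² - 10v + 120) + (0)
Last nonzero remainder: -5v² - 10v + 120. Dividing through by -5 gives the monic gcd v² + 2v - 24.
Cancel v² + 2v - 24 from numerator and denominator to get the reduced form.

(-4 + v)/(1 + v)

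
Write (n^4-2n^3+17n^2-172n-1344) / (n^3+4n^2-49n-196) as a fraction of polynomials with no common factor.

(n^2+n+48)/(n+7)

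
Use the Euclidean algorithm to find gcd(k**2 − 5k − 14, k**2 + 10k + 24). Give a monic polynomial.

1

Repeated division with remainder:
  k**2 − 5k − 14 = (k**2 + 10k + 24) + (−15k − 38)
  k**2 + 10k + 24 = (−(1/15)k − 112/225)(−15k − 38) + (1144/225)
  −15k − 38 = (−(3375/1144)k − 4275/572)(1144/225) + (0)
The last nonzero remainder is the constant 1144/225, so the polynomials are coprime and gcd = 1.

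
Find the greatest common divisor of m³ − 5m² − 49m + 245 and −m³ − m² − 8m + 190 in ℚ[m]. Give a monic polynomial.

m − 5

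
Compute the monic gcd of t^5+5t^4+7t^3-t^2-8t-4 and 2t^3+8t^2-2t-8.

t^2-1

Euclidean algorithm in ℚ[t]:
  t^5+5t^4+7t^3-t^2-8t-4 = ((1/2)t^2+(1/2)t+2)(2t^3+8t^2-2t-8) + (-12t^2+12)
  2t^3+8t^2-2t-8 = (-(1/6)t-2/3)(-12t^2+12) + (0)
Last nonzero remainder: -12t^2+12. Dividing through by -12 gives the monic gcd t^2-1.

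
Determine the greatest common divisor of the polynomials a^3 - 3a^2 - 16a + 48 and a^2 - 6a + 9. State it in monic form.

Euclidean algorithm in ℚ[a]:
  a^3 - 3a^2 - 16a + 48 = (a + 3)(a^2 - 6a + 9) + (-7a + 21)
  a^2 - 6a + 9 = (-(1/7)a + 3/7)(-7a + 21) + (0)
Last nonzero remainder: -7a + 21. Dividing through by -7 gives the monic gcd a - 3.

a - 3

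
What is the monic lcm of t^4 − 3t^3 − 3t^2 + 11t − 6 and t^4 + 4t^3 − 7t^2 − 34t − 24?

t^6 + 2t^5 − 14t^4 − 16t^3 + 37t^2 + 14t − 24

Euclidean algorithm in ℚ[t]:
  t^4 − 3t^3 − 3t^2 + 11t − 6 = (t^4 + 4t^3 − 7t^2 − 34t − 24) + (−7t^3 + 4t^2 + 45t + 18)
  t^4 + 4t^3 − 7t^2 − 34t − 24 = (−(1/7)t − 32/49)(−7t^3 + 4t^2 + 45t + 18) + ((100/49)t^2 − (100/49)t − 600/49)
  −7t^3 + 4t^2 + 45t + 18 = (−(343/100)t − 147/100)((100/49)t^2 − (100/49)t − 600/49) + (0)
Last nonzero remainder: (100/49)t^2 − (100/49)t − 600/49. Dividing through by 100/49 gives the monic gcd t^2 − t − 6.
Then lcm(f, g) = f·g / gcd(f, g); expanding and making the result monic gives the answer.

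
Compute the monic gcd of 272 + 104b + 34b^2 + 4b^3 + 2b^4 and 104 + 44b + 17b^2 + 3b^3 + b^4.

8 + 4b + b^2

Euclidean algorithm in ℚ[b]:
  2b^4 + 4b^3 + 34b^2 + 104b + 272 = (2)(b^4 + 3b^3 + 17b^2 + 44b + 104) + (-2b^3 + 16b + 64)
  b^4 + 3b^3 + 17b^2 + 44b + 104 = (-(1/2)b - 3/2)(-2b^3 + 16b + 64) + (25b^2 + 100b + 200)
  -2b^3 + 16b + 64 = (-(2/25)b + 8/25)(25b^2 + 100b + 200) + (0)
Last nonzero remainder: 25b^2 + 100b + 200. Dividing through by 25 gives the monic gcd b^2 + 4b + 8.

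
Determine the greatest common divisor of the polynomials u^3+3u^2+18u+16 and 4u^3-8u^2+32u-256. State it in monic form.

u^2+2u+16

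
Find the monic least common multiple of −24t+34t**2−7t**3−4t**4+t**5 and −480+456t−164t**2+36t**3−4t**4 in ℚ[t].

Euclidean algorithm in ℚ[t]:
  t**5−4t**4−7t**3+34t**2−24t = (−(1/4)t−5/4)(−4t**4+36t**3−164t**2+456t−480) + (−3t**3−57t**2+426t−600)
  −4t**4+36t**3−164t**2+456t−480 = ((4/3)t−112/3)(−3t**3−57t**2+426t−600) + (−2860t**2+17160t−22880)
  −3t**3−57t**2+426t−600 = ((3/2860)t+15/572)(−2860t**2+17160t−22880) + (0)
Last nonzero remainder: −2860t**2+17160t−22880. Dividing through by −2860 gives the monic gcd t**2−6t+8.
Then lcm(f, g) = f·g / gcd(f, g); expanding and making the result monic gives the answer.

−360t+582t**2−231t**3−5t**4+20t**5−7t**6+t**7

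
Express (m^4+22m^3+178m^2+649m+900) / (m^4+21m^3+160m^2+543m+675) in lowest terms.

(m+4)/(m+3)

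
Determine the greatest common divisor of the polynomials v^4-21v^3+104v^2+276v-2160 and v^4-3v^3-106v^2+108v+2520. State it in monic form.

Euclidean algorithm in ℚ[v]:
  v^4-21v^3+104v^2+276v-2160 = (v^4-3v^3-106v^2+108v+2520) + (-18v^3+210v^2+168v-4680)
  v^4-3v^3-106v^2+108v+2520 = (-(1/18)v-13/27)(-18v^3+210v^2+168v-4680) + ((40/9)v^2-(640/9)v+800/3)
  -18v^3+210v^2+168v-4680 = (-(81/20)v-351/20)((40/9)v^2-(640/9)v+800/3) + (0)
Last nonzero remainder: (40/9)v^2-(640/9)v+800/3. Dividing through by 40/9 gives the monic gcd v^2-16v+60.

v^2-16v+60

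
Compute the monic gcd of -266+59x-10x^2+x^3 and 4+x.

1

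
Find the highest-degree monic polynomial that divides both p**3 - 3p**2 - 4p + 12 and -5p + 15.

p - 3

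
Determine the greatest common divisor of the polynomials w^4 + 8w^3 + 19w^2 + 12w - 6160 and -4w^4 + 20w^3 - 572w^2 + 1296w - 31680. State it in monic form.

w^2 + 4w + 80

Repeated division with remainder:
  w^4 + 8w^3 + 19w^2 + 12w - 6160 = (-1/4)(-4w^4 + 20w^3 - 572w^2 + 1296w - 31680) + (13w^3 - 124w^2 + 336w - 14080)
  -4w^4 + 20w^3 - 572w^2 + 1296w - 31680 = (-(4/13)w - 236/169)(13w^3 - 124w^2 + 336w - 14080) + (-(108460/169)w^2 - (433840/169)w - 8676800/169)
  13w^3 - 124w^2 + 336w - 14080 = (-(2197/108460)w + 676/2465)(-(108460/169)w^2 - (433840/169)w - 8676800/169) + (0)
Last nonzero remainder: -(108460/169)w^2 - (433840/169)w - 8676800/169. Dividing through by -108460/169 gives the monic gcd w^2 + 4w + 80.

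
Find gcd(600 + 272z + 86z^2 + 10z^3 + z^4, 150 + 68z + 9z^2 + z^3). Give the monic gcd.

Euclidean algorithm in ℚ[z]:
  z^4 + 10z^3 + 86z^2 + 272z + 600 = (z + 1)(z^3 + 9z^2 + 68z + 150) + (9z^2 + 54z + 450)
  z^3 + 9z^2 + 68z + 150 = ((1/9)z + 1/3)(9z^2 + 54z + 450) + (0)
Last nonzero remainder: 9z^2 + 54z + 450. Dividing through by 9 gives the monic gcd z^2 + 6z + 50.

50 + 6z + z^2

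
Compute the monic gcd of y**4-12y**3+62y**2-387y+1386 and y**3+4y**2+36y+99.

Repeated division with remainder:
  y**4-12y**3+62y**2-387y+1386 = (y-16)(y**3+4y**2+36y+99) + (90y**2+90y+2970)
  y**3+4y**2+36y+99 = ((1/90)y+1/30)(90y**2+90y+2970) + (0)
Last nonzero remainder: 90y**2+90y+2970. Dividing through by 90 gives the monic gcd y**2+y+33.

y**2+y+33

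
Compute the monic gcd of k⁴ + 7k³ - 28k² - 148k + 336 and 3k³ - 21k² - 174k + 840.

k² + 3k - 28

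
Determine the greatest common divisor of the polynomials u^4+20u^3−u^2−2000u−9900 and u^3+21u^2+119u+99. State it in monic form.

Repeated division with remainder:
  u^4+20u^3−u^2−2000u−9900 = (u−1)(u^3+21u^2+119u+99) + (−99u^2−1980u−9801)
  u^3+21u^2+119u+99 = (−(1/99)u−1/99)(−99u^2−1980u−9801) + (0)
Last nonzero remainder: −99u^2−1980u−9801. Dividing through by −99 gives the monic gcd u^2+20u+99.

u^2+20u+99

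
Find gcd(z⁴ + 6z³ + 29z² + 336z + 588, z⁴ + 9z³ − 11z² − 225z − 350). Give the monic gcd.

z² + 9z + 14

Euclidean algorithm in ℚ[z]:
  z⁴ + 6z³ + 29z² + 336z + 588 = (z⁴ + 9z³ − 11z² − 225z − 350) + (−3z³ + 40z² + 561z + 938)
  z⁴ + 9z³ − 11z² − 225z − 350 = (−(1/3)z − 67/9)(−3z³ + 40z² + 561z + 938) + ((4264/9)z² + 4264z + 59696/9)
  −3z³ + 40z² + 561z + 938 = (−(27/4264)z + 603/4264)((4264/9)z² + 4264z + 59696/9) + (0)
Last nonzero remainder: (4264/9)z² + 4264z + 59696/9. Dividing through by 4264/9 gives the monic gcd z² + 9z + 14.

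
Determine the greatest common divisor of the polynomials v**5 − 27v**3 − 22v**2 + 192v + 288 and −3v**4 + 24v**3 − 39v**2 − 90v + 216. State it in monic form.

Apply the Euclidean algorithm:
  v**5 − 27v**3 − 22v**2 + 192v + 288 = (−(1/3)v − 8/3)(−3v**4 + 24v**3 − 39v**2 − 90v + 216) + (24v**3 − 156v**2 + 24v + 864)
  −3v**4 + 24v**3 − 39v**2 − 90v + 216 = (−(1/8)v + 3/16)(24v**3 − 156v**2 + 24v + 864) + (−(27/4)v**2 + (27/2)v + 54)
  24v**3 − 156v**2 + 24v + 864 = (−(32/9)v + 16)(−(27/4)v**2 + (27/2)v + 54) + (0)
Last nonzero remainder: −(27/4)v**2 + (27/2)v + 54. Dividing through by −27/4 gives the monic gcd v**2 − 2v − 8.

v**2 − 2v − 8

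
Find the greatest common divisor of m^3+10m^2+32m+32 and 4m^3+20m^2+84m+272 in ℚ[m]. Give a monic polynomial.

m+4

Apply the Euclidean algorithm:
  m^3+10m^2+32m+32 = (1/4)(4m^3+20m^2+84m+272) + (5m^2+11m-36)
  4m^3+20m^2+84m+272 = ((4/5)m+56/25)(5m^2+11m-36) + ((2204/25)m+8816/25)
  5m^2+11m-36 = ((125/2204)m-225/2204)((2204/25)m+8816/25) + (0)
Last nonzero remainder: (2204/25)m+8816/25. Dividing through by 2204/25 gives the monic gcd m+4.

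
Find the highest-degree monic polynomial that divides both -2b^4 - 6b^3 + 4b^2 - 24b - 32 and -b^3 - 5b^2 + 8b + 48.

b + 4

Apply the Euclidean algorithm:
  -2b^4 - 6b^3 + 4b^2 - 24b - 32 = (2b - 4)(-b^3 - 5b^2 + 8b + 48) + (-32b^2 - 88b + 160)
  -b^3 - 5b^2 + 8b + 48 = ((1/32)b + 9/128)(-32b^2 - 88b + 160) + ((147/16)b + 147/4)
  -32b^2 - 88b + 160 = (-(512/147)b + 640/147)((147/16)b + 147/4) + (0)
Last nonzero remainder: (147/16)b + 147/4. Dividing through by 147/16 gives the monic gcd b + 4.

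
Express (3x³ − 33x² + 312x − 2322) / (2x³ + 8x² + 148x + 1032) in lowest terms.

Apply the Euclidean algorithm:
  3x³ − 33x² + 312x − 2322 = (3/2)(2x³ + 8x² + 148x + 1032) + (−45x² + 90x − 3870)
  2x³ + 8x² + 148x + 1032 = (−(2/45)x − 4/15)(−45x² + 90x − 3870) + (0)
Last nonzero remainder: −45x² + 90x − 3870. Dividing through by −45 gives the monic gcd x² − 2x + 86.
Cancel x² − 2x + 86 from numerator and denominator to get the reduced form.

(3x − 27)/(2x + 12)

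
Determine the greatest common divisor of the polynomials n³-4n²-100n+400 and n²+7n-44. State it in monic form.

n-4

Euclidean algorithm in ℚ[n]:
  n³-4n²-100n+400 = (n-11)(n²+7n-44) + (21n-84)
  n²+7n-44 = ((1/21)n+11/21)(21n-84) + (0)
Last nonzero remainder: 21n-84. Dividing through by 21 gives the monic gcd n-4.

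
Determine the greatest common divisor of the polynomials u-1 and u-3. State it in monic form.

1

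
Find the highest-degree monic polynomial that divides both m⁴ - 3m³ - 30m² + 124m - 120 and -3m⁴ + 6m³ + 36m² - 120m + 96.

m² - 4m + 4

Euclidean algorithm in ℚ[m]:
  m⁴ - 3m³ - 30m² + 124m - 120 = (-1/3)(-3m⁴ + 6m³ + 36m² - 120m + 96) + (-m³ - 18m² + 84m - 88)
  -3m⁴ + 6m³ + 36m² - 120m + 96 = (3m - 60)(-m³ - 18m² + 84m - 88) + (-1296m² + 5184m - 5184)
  -m³ - 18m² + 84m - 88 = ((1/1296)m + 11/648)(-1296m² + 5184m - 5184) + (0)
Last nonzero remainder: -1296m² + 5184m - 5184. Dividing through by -1296 gives the monic gcd m² - 4m + 4.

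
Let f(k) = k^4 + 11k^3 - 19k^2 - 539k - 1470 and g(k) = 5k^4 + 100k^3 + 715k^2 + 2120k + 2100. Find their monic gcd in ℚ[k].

k^3 + 18k^2 + 107k + 210

Apply the Euclidean algorithm:
  k^4 + 11k^3 - 19k^2 - 539k - 1470 = (1/5)(5k^4 + 100k^3 + 715k^2 + 2120k + 2100) + (-9k^3 - 162k^2 - 963k - 1890)
  5k^4 + 100k^3 + 715k^2 + 2120k + 2100 = (-(5/9)k - 10/9)(-9k^3 - 162k^2 - 963k - 1890) + (0)
Last nonzero remainder: -9k^3 - 162k^2 - 963k - 1890. Dividing through by -9 gives the monic gcd k^3 + 18k^2 + 107k + 210.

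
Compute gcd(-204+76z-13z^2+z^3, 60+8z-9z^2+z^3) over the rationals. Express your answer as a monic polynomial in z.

-6+z

Euclidean algorithm in ℚ[z]:
  z^3-13z^2+76z-204 = (z^3-9z^2+8z+60) + (-4z^2+68z-264)
  z^3-9z^2+8z+60 = (-(1/4)z-2)(-4z^2+68z-264) + (78z-468)
  -4z^2+68z-264 = (-(2/39)z+22/39)(78z-468) + (0)
Last nonzero remainder: 78z-468. Dividing through by 78 gives the monic gcd z-6.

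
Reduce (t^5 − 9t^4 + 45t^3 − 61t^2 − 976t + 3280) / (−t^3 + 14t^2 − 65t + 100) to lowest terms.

(−t^3 − 25t − 164)/(t − 5)

Euclidean algorithm in ℚ[t]:
  t^5 − 9t^4 + 45t^3 − 61t^2 − 976t + 3280 = (−t^2 − 5t − 50)(−t^3 + 14t^2 − 65t + 100) + (414t^2 − 3726t + 8280)
  −t^3 + 14t^2 − 65t + 100 = (−(1/414)t + 5/414)(414t^2 − 3726t + 8280) + (0)
Last nonzero remainder: 414t^2 − 3726t + 8280. Dividing through by 414 gives the monic gcd t^2 − 9t + 20.
Cancel t^2 − 9t + 20 from numerator and denominator to get the reduced form.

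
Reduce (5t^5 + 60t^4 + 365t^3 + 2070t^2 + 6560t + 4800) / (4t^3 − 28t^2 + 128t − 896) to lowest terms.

(5t^3 + 60t^2 + 205t + 150)/(4t − 28)

Repeated division with remainder:
  5t^5 + 60t^4 + 365t^3 + 2070t^2 + 6560t + 4800 = ((5/4)t^2 + (95/4)t + 435/2)(4t^3 − 28t^2 + 128t − 896) + (6240t^2 + 199680)
  4t^3 − 28t^2 + 128t − 896 = ((1/1560)t − 7/1560)(6240t^2 + 199680) + (0)
Last nonzero remainder: 6240t^2 + 199680. Dividing through by 6240 gives the monic gcd t^2 + 32.
Cancel t^2 + 32 from numerator and denominator to get the reduced form.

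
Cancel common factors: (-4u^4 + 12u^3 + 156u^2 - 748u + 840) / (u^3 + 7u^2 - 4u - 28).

(-4u^2 + 32u - 60)/(u + 2)

Euclidean algorithm in ℚ[u]:
  -4u^4 + 12u^3 + 156u^2 - 748u + 840 = (-4u + 40)(u^3 + 7u^2 - 4u - 28) + (-140u^2 - 700u + 1960)
  u^3 + 7u^2 - 4u - 28 = (-(1/140)u - 1/70)(-140u^2 - 700u + 1960) + (0)
Last nonzero remainder: -140u^2 - 700u + 1960. Dividing through by -140 gives the monic gcd u^2 + 5u - 14.
Cancel u^2 + 5u - 14 from numerator and denominator to get the reduced form.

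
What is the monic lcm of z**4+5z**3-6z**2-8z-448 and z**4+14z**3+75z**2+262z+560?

Repeated division with remainder:
  z**4+5z**3-6z**2-8z-448 = (z**4+14z**3+75z**2+262z+560) + (-9z**3-81z**2-270z-1008)
  z**4+14z**3+75z**2+262z+560 = (-(1/9)z-5/9)(-9z**3-81z**2-270z-1008) + (0)
Last nonzero remainder: -9z**3-81z**2-270z-1008. Dividing through by -9 gives the monic gcd z**3+9z**2+30z+112.
Then lcm(f, g) = f·g / gcd(f, g); expanding and making the result monic gives the answer.

z**5+10z**4+19z**3-38z**2-488z-2240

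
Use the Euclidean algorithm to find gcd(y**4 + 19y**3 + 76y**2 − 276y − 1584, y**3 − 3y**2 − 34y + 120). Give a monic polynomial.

y**2 + 2y − 24

Repeated division with remainder:
  y**4 + 19y**3 + 76y**2 − 276y − 1584 = (y + 22)(y**3 − 3y**2 − 34y + 120) + (176y**2 + 352y − 4224)
  y**3 − 3y**2 − 34y + 120 = ((1/176)y − 5/176)(176y**2 + 352y − 4224) + (0)
Last nonzero remainder: 176y**2 + 352y − 4224. Dividing through by 176 gives the monic gcd y**2 + 2y − 24.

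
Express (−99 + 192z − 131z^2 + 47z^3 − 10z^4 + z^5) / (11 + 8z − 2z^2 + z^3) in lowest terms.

By polynomial division,
  z^5 − 10z^4 + 47z^3 − 131z^2 + 192z − 99 = (z^2 − 8z + 23)(z^3 − 2z^2 + 8z + 11) + (−32z^2 + 96z − 352)
  z^3 − 2z^2 + 8z + 11 = (−(1/32)z − 1/32)(−32z^2 + 96z − 352) + (0)
Last nonzero remainder: −32z^2 + 96z − 352. Dividing through by −32 gives the monic gcd z^2 − 3z + 11.
Cancel z^2 − 3z + 11 from numerator and denominator to get the reduced form.

(−9 + 15z − 7z^2 + z^3)/(1 + z)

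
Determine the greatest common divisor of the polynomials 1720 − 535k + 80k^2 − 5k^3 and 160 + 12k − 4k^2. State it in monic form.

−8 + k

Apply the Euclidean algorithm:
  −5k^3 + 80k^2 − 535k + 1720 = ((5/4)k − 65/4)(−4k^2 + 12k + 160) + (−540k + 4320)
  −4k^2 + 12k + 160 = ((1/135)k + 1/27)(−540k + 4320) + (0)
Last nonzero remainder: −540k + 4320. Dividing through by −540 gives the monic gcd k − 8.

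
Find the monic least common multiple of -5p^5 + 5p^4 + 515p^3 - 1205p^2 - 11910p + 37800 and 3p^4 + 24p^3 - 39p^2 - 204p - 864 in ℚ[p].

p^7 + 2p^6 - 98p^5 - 76p^4 + 2281p^3 + 1514p^2 - 3624p - 60480

By polynomial division,
  -5p^5 + 5p^4 + 515p^3 - 1205p^2 - 11910p + 37800 = (-(5/3)p + 15)(3p^4 + 24p^3 - 39p^2 - 204p - 864) + (90p^3 - 960p^2 - 10290p + 50760)
  3p^4 + 24p^3 - 39p^2 - 204p - 864 = ((1/30)p + 28/45)(90p^3 - 960p^2 - 10290p + 50760) + ((2704/3)p^2 + (13520/3)p - 32448)
  90p^3 - 960p^2 - 10290p + 50760 = ((135/1352)p - 2115/1352)((2704/3)p^2 + (13520/3)p - 32448) + (0)
Last nonzero remainder: (2704/3)p^2 + (13520/3)p - 32448. Dividing through by 2704/3 gives the monic gcd p^2 + 5p - 36.
Then lcm(f, g) = f·g / gcd(f, g); expanding and making the result monic gives the answer.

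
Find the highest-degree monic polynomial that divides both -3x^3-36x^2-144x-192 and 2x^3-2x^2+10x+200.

Apply the Euclidean algorithm:
  -3x^3-36x^2-144x-192 = (-3/2)(2x^3-2x^2+10x+200) + (-39x^2-129x+108)
  2x^3-2x^2+10x+200 = (-(2/39)x+112/507)(-39x^2-129x+108) + ((7442/169)x+29768/169)
  -39x^2-129x+108 = (-(6591/7442)x+4563/7442)((7442/169)x+29768/169) + (0)
Last nonzero remainder: (7442/169)x+29768/169. Dividing through by 7442/169 gives the monic gcd x+4.

x+4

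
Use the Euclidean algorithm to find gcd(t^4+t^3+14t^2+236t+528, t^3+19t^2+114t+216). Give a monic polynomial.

Repeated division with remainder:
  t^4+t^3+14t^2+236t+528 = (t−18)(t^3+19t^2+114t+216) + (242t^2+2072t+4416)
  t^3+19t^2+114t+216 = ((1/242)t+1263/29282)(242t^2+2072t+4416) + ((93438/14641)t+373752/14641)
  242t^2+2072t+4416 = ((1771561/46719)t+2693944/15573)((93438/14641)t+373752/14641) + (0)
Last nonzero remainder: (93438/14641)t+373752/14641. Dividing through by 93438/14641 gives the monic gcd t+4.

t+4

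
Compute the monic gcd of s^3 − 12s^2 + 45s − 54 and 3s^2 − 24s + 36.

Apply the Euclidean algorithm:
  s^3 − 12s^2 + 45s − 54 = ((1/3)s − 4/3)(3s^2 − 24s + 36) + (s − 6)
  3s^2 − 24s + 36 = (3s − 6)(s − 6) + (0)
The last nonzero remainder s − 6 is already monic.

s − 6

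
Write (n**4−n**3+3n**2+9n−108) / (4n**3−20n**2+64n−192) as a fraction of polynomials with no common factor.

Apply the Euclidean algorithm:
  n**4−n**3+3n**2+9n−108 = ((1/4)n+1)(4n**3−20n**2+64n−192) + (7n**2−7n+84)
  4n**3−20n**2+64n−192 = ((4/7)n−16/7)(7n**2−7n+84) + (0)
Last nonzero remainder: 7n**2−7n+84. Dividing through by 7 gives the monic gcd n**2−n+12.
Cancel n**2−n+12 from numerator and denominator to get the reduced form.

(n**2−9)/(4n−16)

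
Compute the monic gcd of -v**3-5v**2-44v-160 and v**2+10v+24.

Apply the Euclidean algorithm:
  -v**3-5v**2-44v-160 = (-v+5)(v**2+10v+24) + (-70v-280)
  v**2+10v+24 = (-(1/70)v-3/35)(-70v-280) + (0)
Last nonzero remainder: -70v-280. Dividing through by -70 gives the monic gcd v+4.

v+4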